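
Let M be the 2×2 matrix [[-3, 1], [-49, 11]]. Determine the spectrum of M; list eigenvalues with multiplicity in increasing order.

Characteristic polynomial: p(t) = t^2 - 8t + 16 = (t - 4)^2.
Roots (with multiplicity): 4, 4.

4, 4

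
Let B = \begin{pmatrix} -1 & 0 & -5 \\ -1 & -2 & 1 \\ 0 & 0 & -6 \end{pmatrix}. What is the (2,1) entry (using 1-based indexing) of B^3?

Characteristic polynomial: λ^3 + 9λ^2 + 20λ + 12 = (λ + 1)(λ + 2)(λ + 6), so the eigenvalues are -6, -2, -1.
λ=-1: eigenvector (1, -1, 0).
λ=-2: eigenvector (0, 1, 0).
λ=-6: eigenvector (1, 0, 1).
P = [[1, 0, 1], [-1, 1, 0], [0, 0, 1]], D = diag(-1, -2, -6), P⁻¹ = [[1, 0, -1], [1, 1, -1], [0, 0, 1]].
B³ = P·diag(-1, -8, -216)·P⁻¹ = [[-1, 0, -215], [-7, -8, 7], [0, 0, -216]].
The requested entry is -7.

-7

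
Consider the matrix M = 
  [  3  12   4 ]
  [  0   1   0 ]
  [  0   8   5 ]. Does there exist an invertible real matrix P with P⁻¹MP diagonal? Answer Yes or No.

Yes

Characteristic polynomial: p(μ) = μ^3 - 9μ^2 + 23μ - 15 = (μ - 5)(μ - 3)(μ - 1).
All 3 eigenvalues are distinct, so M is diagonalizable.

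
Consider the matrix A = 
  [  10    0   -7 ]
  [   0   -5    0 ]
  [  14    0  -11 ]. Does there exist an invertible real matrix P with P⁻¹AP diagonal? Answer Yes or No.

Yes

Characteristic polynomial: p(μ) = μ^3 + 6μ^2 - 7μ - 60 = (μ - 3)(μ + 4)(μ + 5).
All 3 eigenvalues are distinct, so A is diagonalizable.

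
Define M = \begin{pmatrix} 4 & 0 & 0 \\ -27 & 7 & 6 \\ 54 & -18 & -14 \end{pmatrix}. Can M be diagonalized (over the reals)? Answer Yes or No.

Yes

Characteristic polynomial: p(μ) = μ^3 + 3μ^2 - 18μ - 40 = (μ - 4)(μ + 2)(μ + 5).
All 3 eigenvalues are distinct, so M is diagonalizable.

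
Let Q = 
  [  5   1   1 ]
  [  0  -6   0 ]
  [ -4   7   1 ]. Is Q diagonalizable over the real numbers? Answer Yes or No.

Characteristic polynomial: p(μ) = μ^3 - 27μ + 54 = (μ - 3)^2(μ + 6).
μ = 3 has algebraic multiplicity 2; rank(Q − 3I) = 2, so geometric multiplicity = 1.
Geometric multiplicity < algebraic multiplicity, so Q is not diagonalizable.

No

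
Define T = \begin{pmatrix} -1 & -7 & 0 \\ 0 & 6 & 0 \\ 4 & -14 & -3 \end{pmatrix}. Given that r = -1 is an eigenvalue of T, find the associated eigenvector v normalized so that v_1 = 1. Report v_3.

2

T + 1I = [[0, -7, 0], [0, 7, 0], [4, -14, -2]].
Solving (T + 1I)v = 0 gives the eigenspace spanned by (1, 0, 2).
With v_1 = 1, v = (1, 0, 2), so v_3 = 2.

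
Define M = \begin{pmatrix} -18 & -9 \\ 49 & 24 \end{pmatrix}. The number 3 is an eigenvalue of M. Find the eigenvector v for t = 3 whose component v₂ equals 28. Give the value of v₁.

-12

M − 3I = [[-21, -9], [49, 21]].
Solving (M − 3I)v = 0 gives the eigenspace spanned by (-12, 28).
With v₂ = 28, v = (-12, 28), so v₁ = -12.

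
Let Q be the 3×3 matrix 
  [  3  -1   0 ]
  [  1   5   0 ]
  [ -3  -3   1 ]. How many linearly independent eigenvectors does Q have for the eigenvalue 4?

Q − 4I = [[-1, -1, 0], [1, 1, 0], [-3, -3, -3]].
This matrix has rank 2, so its null space has dimension 3 − 2 = 1.

1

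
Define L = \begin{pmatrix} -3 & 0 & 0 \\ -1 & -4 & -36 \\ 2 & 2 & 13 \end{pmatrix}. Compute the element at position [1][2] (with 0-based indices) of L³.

Characteristic polynomial: r^3 - 6r^2 - 7r + 60 = (r - 5)(r - 4)(r + 3), so the eigenvalues are -3, 4, 5.
r=-3: eigenvector (1, -1, 0).
r=4: eigenvector (0, 9, -2).
r=5: eigenvector (0, -4, 1).
P = [[1, 0, 0], [-1, 9, -4], [0, -2, 1]], D = diag(-3, 4, 5), P⁻¹ = [[1, 0, 0], [1, 1, 4], [2, 2, 9]].
L³ = P·diag(-27, 64, 125)·P⁻¹ = [[-27, 0, 0], [-397, -424, -2196], [122, 122, 613]].
The requested entry is -2196.

-2196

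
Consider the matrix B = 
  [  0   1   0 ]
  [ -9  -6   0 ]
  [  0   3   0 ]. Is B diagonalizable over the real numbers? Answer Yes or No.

Characteristic polynomial: p(t) = t^3 + 6t^2 + 9t = t(t + 3)^2.
t = -3 has algebraic multiplicity 2; rank(B + 3I) = 2, so geometric multiplicity = 1.
Geometric multiplicity < algebraic multiplicity, so B is not diagonalizable.

No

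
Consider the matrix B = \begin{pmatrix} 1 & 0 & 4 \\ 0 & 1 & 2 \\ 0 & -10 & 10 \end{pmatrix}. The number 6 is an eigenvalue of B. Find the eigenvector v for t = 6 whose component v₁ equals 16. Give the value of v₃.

20

B − 6I = [[-5, 0, 4], [0, -5, 2], [0, -10, 4]].
Solving (B − 6I)v = 0 gives the eigenspace spanned by (16, 8, 20).
With v₁ = 16, v = (16, 8, 20), so v₃ = 20.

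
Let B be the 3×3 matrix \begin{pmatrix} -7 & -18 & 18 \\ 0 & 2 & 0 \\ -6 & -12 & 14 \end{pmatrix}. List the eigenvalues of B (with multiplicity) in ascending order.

2, 2, 5

Characteristic polynomial: p(s) = s^3 - 9s^2 + 24s - 20 = (s - 5)(s - 2)^2.
Roots (with multiplicity): 2, 2, 5.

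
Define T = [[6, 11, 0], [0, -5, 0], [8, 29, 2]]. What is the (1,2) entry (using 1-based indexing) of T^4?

Characteristic polynomial: r^3 - 3r^2 - 28r + 60 = (r - 6)(r - 2)(r + 5), so the eigenvalues are -5, 2, 6.
r=6: eigenvector (1, 0, 2).
r=-5: eigenvector (-1, 1, -3).
r=2: eigenvector (0, 0, 1).
P = [[1, -1, 0], [0, 1, 0], [2, -3, 1]], D = diag(6, -5, 2), P⁻¹ = [[1, 1, 0], [0, 1, 0], [-2, 1, 1]].
T⁴ = P·diag(1296, 625, 16)·P⁻¹ = [[1296, 671, 0], [0, 625, 0], [2560, 733, 16]].
The requested entry is 671.

671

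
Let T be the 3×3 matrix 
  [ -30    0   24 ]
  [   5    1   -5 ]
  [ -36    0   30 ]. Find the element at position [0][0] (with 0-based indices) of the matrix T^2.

36

Characteristic polynomial: λ^3 - λ^2 - 36λ + 36 = (λ - 6)(λ - 1)(λ + 6), so the eigenvalues are -6, 1, 6.
λ=-6: eigenvector (1, 0, 1).
λ=1: eigenvector (0, 1, 0).
λ=6: eigenvector (2, -1, 3).
P = [[1, 0, 2], [0, 1, -1], [1, 0, 3]], D = diag(-6, 1, 6), P⁻¹ = [[3, 0, -2], [-1, 1, 1], [-1, 0, 1]].
T² = P·diag(36, 1, 36)·P⁻¹ = [[36, 0, 0], [35, 1, -35], [0, 0, 36]].
The requested entry is 36.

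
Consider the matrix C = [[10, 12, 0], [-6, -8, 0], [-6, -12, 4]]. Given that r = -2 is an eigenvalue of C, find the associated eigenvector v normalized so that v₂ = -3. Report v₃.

C + 2I = [[12, 12, 0], [-6, -6, 0], [-6, -12, 6]].
Solving (C + 2I)v = 0 gives the eigenspace spanned by (3, -3, -3).
With v₂ = -3, v = (3, -3, -3), so v₃ = -3.

-3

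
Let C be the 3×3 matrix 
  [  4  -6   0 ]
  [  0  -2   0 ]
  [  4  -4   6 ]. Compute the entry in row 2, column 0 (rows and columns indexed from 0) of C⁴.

Characteristic polynomial: r^3 - 8r^2 + 4r + 48 = (r - 6)(r - 4)(r + 2), so the eigenvalues are -2, 4, 6.
r=4: eigenvector (1, 0, -2).
r=-2: eigenvector (1, 1, 0).
r=6: eigenvector (0, 0, 1).
P = [[1, 1, 0], [0, 1, 0], [-2, 0, 1]], D = diag(4, -2, 6), P⁻¹ = [[1, -1, 0], [0, 1, 0], [2, -2, 1]].
C⁴ = P·diag(256, 16, 1296)·P⁻¹ = [[256, -240, 0], [0, 16, 0], [2080, -2080, 1296]].
The requested entry is 2080.

2080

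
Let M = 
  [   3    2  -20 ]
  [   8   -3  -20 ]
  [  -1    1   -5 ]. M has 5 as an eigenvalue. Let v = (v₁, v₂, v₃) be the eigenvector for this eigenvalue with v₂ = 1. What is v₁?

1

M − 5I = [[-2, 2, -20], [8, -8, -20], [-1, 1, -10]].
Solving (M − 5I)v = 0 gives the eigenspace spanned by (1, 1, 0).
With v₂ = 1, v = (1, 1, 0), so v₁ = 1.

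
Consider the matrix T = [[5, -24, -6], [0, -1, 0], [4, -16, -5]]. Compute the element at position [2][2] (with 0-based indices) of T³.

Characteristic polynomial: μ^3 + μ^2 - μ - 1 = (μ - 1)(μ + 1)^2, so the eigenvalues are -1, -1, 1.
μ=1: eigenvector (3, 0, 2).
μ=-1: eigenvector (8, 1, 4).
μ=-1: eigenvector (1, 0, 1).
P = [[3, 8, 1], [0, 1, 0], [2, 4, 1]], D = diag(1, -1, -1), P⁻¹ = [[1, -4, -1], [0, 1, 0], [-2, 4, 3]].
T³ = P·diag(1, -1, -1)·P⁻¹ = [[5, -24, -6], [0, -1, 0], [4, -16, -5]].
The requested entry is -5.

-5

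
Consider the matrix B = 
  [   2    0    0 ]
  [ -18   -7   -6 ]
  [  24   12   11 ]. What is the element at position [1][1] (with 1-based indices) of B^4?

Characteristic polynomial: μ^3 - 6μ^2 + 3μ + 10 = (μ - 5)(μ - 2)(μ + 1), so the eigenvalues are -1, 2, 5.
μ=5: eigenvector (0, -1, 2).
μ=2: eigenvector (1, -2, 0).
μ=-1: eigenvector (0, -1, 1).
P = [[0, 1, 0], [-1, -2, -1], [2, 0, 1]], D = diag(5, 2, -1), P⁻¹ = [[2, 1, 1], [1, 0, 0], [-4, -2, -1]].
B⁴ = P·diag(625, 16, 1)·P⁻¹ = [[16, 0, 0], [-1278, -623, -624], [2496, 1248, 1249]].
The requested entry is 16.

16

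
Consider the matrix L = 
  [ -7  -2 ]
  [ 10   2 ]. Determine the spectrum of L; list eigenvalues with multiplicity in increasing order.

-3, -2

Characteristic polynomial: p(μ) = μ^2 + 5μ + 6 = (μ + 2)(μ + 3).
Roots (with multiplicity): -3, -2.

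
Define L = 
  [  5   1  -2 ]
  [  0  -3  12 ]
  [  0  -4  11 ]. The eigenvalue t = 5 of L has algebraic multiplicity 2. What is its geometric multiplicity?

L − 5I = [[0, 1, -2], [0, -8, 12], [0, -4, 6]].
This matrix has rank 2, so its null space has dimension 3 − 2 = 1.

1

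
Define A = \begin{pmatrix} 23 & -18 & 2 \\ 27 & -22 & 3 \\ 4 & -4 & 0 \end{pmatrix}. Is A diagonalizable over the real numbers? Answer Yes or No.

Characteristic polynomial: p(r) = r^3 - r^2 - 16r - 20 = (r - 5)(r + 2)^2.
r = -2 has algebraic multiplicity 2; rank(A + 2I) = 2, so geometric multiplicity = 1.
Geometric multiplicity < algebraic multiplicity, so A is not diagonalizable.

No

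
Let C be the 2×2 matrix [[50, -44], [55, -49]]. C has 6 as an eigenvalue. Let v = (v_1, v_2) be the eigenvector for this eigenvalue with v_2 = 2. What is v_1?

2

C − 6I = [[44, -44], [55, -55]].
Solving (C − 6I)v = 0 gives the eigenspace spanned by (2, 2).
With v_2 = 2, v = (2, 2), so v_1 = 2.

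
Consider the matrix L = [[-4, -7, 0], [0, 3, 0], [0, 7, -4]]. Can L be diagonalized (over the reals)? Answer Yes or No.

Characteristic polynomial: p(s) = s^3 + 5s^2 - 8s - 48 = (s - 3)(s + 4)^2.
s = -4 has algebraic multiplicity 2; rank(L + 4I) = 1, so geometric multiplicity = 2.
Every eigenvalue has geometric = algebraic multiplicity, so L is diagonalizable.

Yes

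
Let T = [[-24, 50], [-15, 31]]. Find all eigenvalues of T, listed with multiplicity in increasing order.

1, 6

Characteristic polynomial: p(μ) = μ^2 - 7μ + 6 = (μ - 6)(μ - 1).
Roots (with multiplicity): 1, 6.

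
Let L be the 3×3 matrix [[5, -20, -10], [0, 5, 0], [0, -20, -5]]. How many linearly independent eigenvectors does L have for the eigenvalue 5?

2

L − 5I = [[0, -20, -10], [0, 0, 0], [0, -20, -10]].
This matrix has rank 1, so its null space has dimension 3 − 1 = 2.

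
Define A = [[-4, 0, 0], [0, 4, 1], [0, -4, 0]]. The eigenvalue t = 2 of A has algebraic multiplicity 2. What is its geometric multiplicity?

1

A − 2I = [[-6, 0, 0], [0, 2, 1], [0, -4, -2]].
This matrix has rank 2, so its null space has dimension 3 − 2 = 1.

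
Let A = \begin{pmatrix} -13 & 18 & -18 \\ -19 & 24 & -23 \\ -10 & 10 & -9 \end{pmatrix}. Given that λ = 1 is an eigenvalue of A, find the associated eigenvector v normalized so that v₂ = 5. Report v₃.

5

A − 1I = [[-14, 18, -18], [-19, 23, -23], [-10, 10, -10]].
Solving (A − 1I)v = 0 gives the eigenspace spanned by (0, 5, 5).
With v₂ = 5, v = (0, 5, 5), so v₃ = 5.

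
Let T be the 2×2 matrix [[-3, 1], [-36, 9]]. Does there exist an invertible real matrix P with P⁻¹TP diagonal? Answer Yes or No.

No

Characteristic polynomial: p(λ) = λ^2 - 6λ + 9 = (λ - 3)^2.
λ = 3 has algebraic multiplicity 2; rank(T − 3I) = 1, so geometric multiplicity = 1.
Geometric multiplicity < algebraic multiplicity, so T is not diagonalizable.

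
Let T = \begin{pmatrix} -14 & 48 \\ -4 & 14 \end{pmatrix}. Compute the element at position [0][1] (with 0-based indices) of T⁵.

768

Characteristic polynomial: s^2 - 4 = (s - 2)(s + 2), so the eigenvalues are -2, 2.
s=2: eigenvector (3, 1).
s=-2: eigenvector (4, 1).
P = [[3, 4], [1, 1]], D = diag(2, -2), P⁻¹ = [[-1, 4], [1, -3]].
T⁵ = P·diag(32, -32)·P⁻¹ = [[-224, 768], [-64, 224]].
The requested entry is 768.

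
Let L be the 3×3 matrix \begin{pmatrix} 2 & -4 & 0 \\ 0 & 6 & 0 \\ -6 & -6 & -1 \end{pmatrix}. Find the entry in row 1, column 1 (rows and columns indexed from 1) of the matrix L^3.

Characteristic polynomial: t^3 - 7t^2 + 4t + 12 = (t - 6)(t - 2)(t + 1), so the eigenvalues are -1, 2, 6.
t=6: eigenvector (1, -1, 0).
t=2: eigenvector (1, 0, -2).
t=-1: eigenvector (0, 0, 1).
P = [[1, 1, 0], [-1, 0, 0], [0, -2, 1]], D = diag(6, 2, -1), P⁻¹ = [[0, -1, 0], [1, 1, 0], [2, 2, 1]].
L³ = P·diag(216, 8, -1)·P⁻¹ = [[8, -208, 0], [0, 216, 0], [-18, -18, -1]].
The requested entry is 8.

8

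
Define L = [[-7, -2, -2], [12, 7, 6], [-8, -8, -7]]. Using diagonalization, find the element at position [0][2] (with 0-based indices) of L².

16

Characteristic polynomial: t^3 + 7t^2 + 7t - 15 = (t - 1)(t + 3)(t + 5), so the eigenvalues are -5, -3, 1.
t=-3: eigenvector (1, 0, -2).
t=1: eigenvector (0, 1, -1).
t=-5: eigenvector (1, -1, 0).
P = [[1, 0, 1], [0, 1, -1], [-2, -1, 0]], D = diag(-3, 1, -5), P⁻¹ = [[-1, -1, -1], [2, 2, 1], [2, 1, 1]].
L² = P·diag(9, 1, 25)·P⁻¹ = [[41, 16, 16], [-48, -23, -24], [16, 16, 17]].
The requested entry is 16.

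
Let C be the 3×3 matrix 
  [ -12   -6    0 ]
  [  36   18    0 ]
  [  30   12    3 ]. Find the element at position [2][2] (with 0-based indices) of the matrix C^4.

Characteristic polynomial: s^3 - 9s^2 + 18s = s(s - 6)(s - 3), so the eigenvalues are 0, 3, 6.
s=6: eigenvector (-1, 3, 2).
s=0: eigenvector (1, -2, -2).
s=3: eigenvector (0, 0, 1).
P = [[-1, 1, 0], [3, -2, 0], [2, -2, 1]], D = diag(6, 0, 3), P⁻¹ = [[2, 1, 0], [3, 1, 0], [2, 0, 1]].
C⁴ = P·diag(1296, 0, 81)·P⁻¹ = [[-2592, -1296, 0], [7776, 3888, 0], [5346, 2592, 81]].
The requested entry is 81.

81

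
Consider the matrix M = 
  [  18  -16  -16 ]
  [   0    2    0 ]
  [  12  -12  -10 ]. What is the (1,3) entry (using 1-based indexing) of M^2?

-128

Characteristic polynomial: μ^3 - 10μ^2 + 28μ - 24 = (μ - 6)(μ - 2)^2, so the eigenvalues are 2, 2, 6.
μ=6: eigenvector (4, 0, 3).
μ=2: eigenvector (0, 1, -1).
μ=2: eigenvector (-1, 0, -1).
P = [[4, 0, -1], [0, 1, 0], [3, -1, -1]], D = diag(6, 2, 2), P⁻¹ = [[1, -1, -1], [0, 1, 0], [3, -4, -4]].
M² = P·diag(36, 4, 4)·P⁻¹ = [[132, -128, -128], [0, 4, 0], [96, -96, -92]].
The requested entry is -128.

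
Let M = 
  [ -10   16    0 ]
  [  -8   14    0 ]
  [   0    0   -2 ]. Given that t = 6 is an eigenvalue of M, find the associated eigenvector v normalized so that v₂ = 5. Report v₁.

M − 6I = [[-16, 16, 0], [-8, 8, 0], [0, 0, -8]].
Solving (M − 6I)v = 0 gives the eigenspace spanned by (5, 5, 0).
With v₂ = 5, v = (5, 5, 0), so v₁ = 5.

5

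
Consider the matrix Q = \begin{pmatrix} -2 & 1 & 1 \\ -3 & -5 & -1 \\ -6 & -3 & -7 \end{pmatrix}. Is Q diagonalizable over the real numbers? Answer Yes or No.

No

Characteristic polynomial: p(s) = s^3 + 14s^2 + 65s + 100 = (s + 4)(s + 5)^2.
s = -5 has algebraic multiplicity 2; rank(Q + 5I) = 2, so geometric multiplicity = 1.
Geometric multiplicity < algebraic multiplicity, so Q is not diagonalizable.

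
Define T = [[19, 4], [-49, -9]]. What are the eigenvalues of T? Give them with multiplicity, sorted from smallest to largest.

Characteristic polynomial: p(r) = r^2 - 10r + 25 = (r - 5)^2.
Roots (with multiplicity): 5, 5.

5, 5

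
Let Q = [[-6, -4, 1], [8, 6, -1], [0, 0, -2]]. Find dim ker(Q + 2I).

Q + 2I = [[-4, -4, 1], [8, 8, -1], [0, 0, 0]].
This matrix has rank 2, so its null space has dimension 3 − 2 = 1.

1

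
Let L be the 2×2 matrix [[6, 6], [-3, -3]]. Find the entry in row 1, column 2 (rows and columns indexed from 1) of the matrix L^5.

Characteristic polynomial: λ^2 - 3λ = λ(λ - 3), so the eigenvalues are 0, 3.
λ=3: eigenvector (2, -1).
λ=0: eigenvector (1, -1).
P = [[2, 1], [-1, -1]], D = diag(3, 0), P⁻¹ = [[1, 1], [-1, -2]].
L⁵ = P·diag(243, 0)·P⁻¹ = [[486, 486], [-243, -243]].
The requested entry is 486.

486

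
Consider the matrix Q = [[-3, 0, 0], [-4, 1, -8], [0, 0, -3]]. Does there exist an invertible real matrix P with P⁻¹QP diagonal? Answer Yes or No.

Characteristic polynomial: p(μ) = μ^3 + 5μ^2 + 3μ - 9 = (μ - 1)(μ + 3)^2.
μ = -3 has algebraic multiplicity 2; rank(Q + 3I) = 1, so geometric multiplicity = 2.
Every eigenvalue has geometric = algebraic multiplicity, so Q is diagonalizable.

Yes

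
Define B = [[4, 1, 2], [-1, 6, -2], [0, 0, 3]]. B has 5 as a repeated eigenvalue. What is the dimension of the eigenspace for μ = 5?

B − 5I = [[-1, 1, 2], [-1, 1, -2], [0, 0, -2]].
This matrix has rank 2, so its null space has dimension 3 − 2 = 1.

1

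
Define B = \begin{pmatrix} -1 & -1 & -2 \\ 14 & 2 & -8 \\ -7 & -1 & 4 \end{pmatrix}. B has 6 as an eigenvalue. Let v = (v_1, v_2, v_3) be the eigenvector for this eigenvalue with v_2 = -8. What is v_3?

B − 6I = [[-7, -1, -2], [14, -4, -8], [-7, -1, -2]].
Solving (B − 6I)v = 0 gives the eigenspace spanned by (0, -8, 4).
With v_2 = -8, v = (0, -8, 4), so v_3 = 4.

4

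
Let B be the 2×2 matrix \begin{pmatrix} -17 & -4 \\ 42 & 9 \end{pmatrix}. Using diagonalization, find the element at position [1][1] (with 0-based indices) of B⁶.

Characteristic polynomial: s^2 + 8s + 15 = (s + 3)(s + 5), so the eigenvalues are -5, -3.
s=-3: eigenvector (-2, 7).
s=-5: eigenvector (1, -3).
P = [[-2, 1], [7, -3]], D = diag(-3, -5), P⁻¹ = [[3, 1], [7, 2]].
B⁶ = P·diag(729, 15625)·P⁻¹ = [[105001, 29792], [-312816, -88647]].
The requested entry is -88647.

-88647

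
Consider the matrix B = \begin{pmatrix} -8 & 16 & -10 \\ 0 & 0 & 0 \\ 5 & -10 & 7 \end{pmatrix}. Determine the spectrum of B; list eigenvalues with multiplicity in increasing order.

Characteristic polynomial: p(t) = t^3 + t^2 - 6t = t(t - 2)(t + 3).
Roots (with multiplicity): -3, 0, 2.

-3, 0, 2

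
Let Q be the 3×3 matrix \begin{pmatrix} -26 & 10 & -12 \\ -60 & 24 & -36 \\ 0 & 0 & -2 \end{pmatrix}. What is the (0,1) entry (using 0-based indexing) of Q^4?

-1040

Characteristic polynomial: λ^3 + 4λ^2 - 20λ - 48 = (λ - 4)(λ + 2)(λ + 6), so the eigenvalues are -6, -2, 4.
λ=-6: eigenvector (1, 2, 0).
λ=-2: eigenvector (2, 6, 1).
λ=4: eigenvector (1, 3, 0).
P = [[1, 2, 1], [2, 6, 3], [0, 1, 0]], D = diag(-6, -2, 4), P⁻¹ = [[3, -1, 0], [0, 0, 1], [-2, 1, -2]].
Q⁴ = P·diag(1296, 16, 256)·P⁻¹ = [[3376, -1040, -480], [6240, -1824, -1440], [0, 0, 16]].
The requested entry is -1040.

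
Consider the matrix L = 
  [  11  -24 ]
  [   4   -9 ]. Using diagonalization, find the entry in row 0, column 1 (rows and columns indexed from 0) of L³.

-168

Characteristic polynomial: s^2 - 2s - 3 = (s - 3)(s + 1), so the eigenvalues are -1, 3.
s=3: eigenvector (3, 1).
s=-1: eigenvector (-2, -1).
P = [[3, -2], [1, -1]], D = diag(3, -1), P⁻¹ = [[1, -2], [1, -3]].
L³ = P·diag(27, -1)·P⁻¹ = [[83, -168], [28, -57]].
The requested entry is -168.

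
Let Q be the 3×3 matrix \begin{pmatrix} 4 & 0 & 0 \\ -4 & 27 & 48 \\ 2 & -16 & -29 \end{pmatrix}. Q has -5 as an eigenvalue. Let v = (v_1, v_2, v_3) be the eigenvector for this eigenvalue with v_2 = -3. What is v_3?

Q + 5I = [[9, 0, 0], [-4, 32, 48], [2, -16, -24]].
Solving (Q + 5I)v = 0 gives the eigenspace spanned by (0, -3, 2).
With v_2 = -3, v = (0, -3, 2), so v_3 = 2.

2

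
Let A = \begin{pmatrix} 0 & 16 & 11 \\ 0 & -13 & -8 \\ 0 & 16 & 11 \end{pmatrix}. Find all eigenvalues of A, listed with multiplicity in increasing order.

-5, 0, 3

Characteristic polynomial: p(t) = t^3 + 2t^2 - 15t = t(t - 3)(t + 5).
Roots (with multiplicity): -5, 0, 3.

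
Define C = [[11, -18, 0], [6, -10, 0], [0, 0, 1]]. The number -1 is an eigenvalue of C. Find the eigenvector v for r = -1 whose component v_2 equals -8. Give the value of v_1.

C + 1I = [[12, -18, 0], [6, -9, 0], [0, 0, 2]].
Solving (C + 1I)v = 0 gives the eigenspace spanned by (-12, -8, 0).
With v_2 = -8, v = (-12, -8, 0), so v_1 = -12.

-12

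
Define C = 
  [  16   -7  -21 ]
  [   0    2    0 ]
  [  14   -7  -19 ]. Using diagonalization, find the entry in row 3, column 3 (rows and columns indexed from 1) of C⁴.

Characteristic polynomial: t^3 + t^2 - 16t + 20 = (t - 2)^2(t + 5), so the eigenvalues are -5, 2, 2.
t=2: eigenvector (3, 0, 2).
t=2: eigenvector (-1, 1, -1).
t=-5: eigenvector (1, 0, 1).
P = [[3, -1, 1], [0, 1, 0], [2, -1, 1]], D = diag(2, 2, -5), P⁻¹ = [[1, 0, -1], [0, 1, 0], [-2, 1, 3]].
C⁴ = P·diag(16, 16, 625)·P⁻¹ = [[-1202, 609, 1827], [0, 16, 0], [-1218, 609, 1843]].
The requested entry is 1843.

1843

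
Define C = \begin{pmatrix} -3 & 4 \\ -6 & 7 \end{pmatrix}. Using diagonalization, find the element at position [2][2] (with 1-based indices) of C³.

79

Characteristic polynomial: λ^2 - 4λ + 3 = (λ - 3)(λ - 1), so the eigenvalues are 1, 3.
λ=3: eigenvector (2, 3).
λ=1: eigenvector (1, 1).
P = [[2, 1], [3, 1]], D = diag(3, 1), P⁻¹ = [[-1, 1], [3, -2]].
C³ = P·diag(27, 1)·P⁻¹ = [[-51, 52], [-78, 79]].
The requested entry is 79.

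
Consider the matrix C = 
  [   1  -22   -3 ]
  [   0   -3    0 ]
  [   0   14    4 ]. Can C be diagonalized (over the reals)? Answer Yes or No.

Yes

Characteristic polynomial: p(μ) = μ^3 - 2μ^2 - 11μ + 12 = (μ - 4)(μ - 1)(μ + 3).
All 3 eigenvalues are distinct, so C is diagonalizable.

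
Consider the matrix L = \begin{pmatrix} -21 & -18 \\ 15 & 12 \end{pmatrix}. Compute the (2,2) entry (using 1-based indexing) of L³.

918

Characteristic polynomial: λ^2 + 9λ + 18 = (λ + 3)(λ + 6), so the eigenvalues are -6, -3.
λ=-3: eigenvector (1, -1).
λ=-6: eigenvector (6, -5).
P = [[1, 6], [-1, -5]], D = diag(-3, -6), P⁻¹ = [[-5, -6], [1, 1]].
L³ = P·diag(-27, -216)·P⁻¹ = [[-1161, -1134], [945, 918]].
The requested entry is 918.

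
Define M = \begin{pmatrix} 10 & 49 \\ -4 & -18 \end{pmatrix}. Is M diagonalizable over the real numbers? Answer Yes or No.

No

Characteristic polynomial: p(λ) = λ^2 + 8λ + 16 = (λ + 4)^2.
λ = -4 has algebraic multiplicity 2; rank(M + 4I) = 1, so geometric multiplicity = 1.
Geometric multiplicity < algebraic multiplicity, so M is not diagonalizable.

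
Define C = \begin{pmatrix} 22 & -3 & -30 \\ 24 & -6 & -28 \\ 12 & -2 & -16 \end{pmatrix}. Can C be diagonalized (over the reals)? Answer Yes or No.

Characteristic polynomial: p(λ) = λ^3 - 12λ - 16 = (λ - 4)(λ + 2)^2.
λ = -2 has algebraic multiplicity 2; rank(C + 2I) = 2, so geometric multiplicity = 1.
Geometric multiplicity < algebraic multiplicity, so C is not diagonalizable.

No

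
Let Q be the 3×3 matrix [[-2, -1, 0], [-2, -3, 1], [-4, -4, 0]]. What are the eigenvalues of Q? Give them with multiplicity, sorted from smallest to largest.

Characteristic polynomial: p(r) = r^3 + 5r^2 + 8r + 4 = (r + 1)(r + 2)^2.
Roots (with multiplicity): -2, -2, -1.

-2, -2, -1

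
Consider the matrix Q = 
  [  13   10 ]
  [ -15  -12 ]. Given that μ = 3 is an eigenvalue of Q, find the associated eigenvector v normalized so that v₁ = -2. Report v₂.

Q − 3I = [[10, 10], [-15, -15]].
Solving (Q − 3I)v = 0 gives the eigenspace spanned by (-2, 2).
With v₁ = -2, v = (-2, 2), so v₂ = 2.

2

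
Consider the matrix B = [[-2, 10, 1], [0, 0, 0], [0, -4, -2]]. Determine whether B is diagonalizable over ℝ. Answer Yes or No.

No

Characteristic polynomial: p(t) = t^3 + 4t^2 + 4t = t(t + 2)^2.
t = -2 has algebraic multiplicity 2; rank(B + 2I) = 2, so geometric multiplicity = 1.
Geometric multiplicity < algebraic multiplicity, so B is not diagonalizable.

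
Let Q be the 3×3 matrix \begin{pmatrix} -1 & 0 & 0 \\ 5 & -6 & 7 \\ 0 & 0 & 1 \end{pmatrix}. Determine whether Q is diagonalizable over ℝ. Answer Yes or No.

Yes

Characteristic polynomial: p(r) = r^3 + 6r^2 - r - 6 = (r - 1)(r + 1)(r + 6).
All 3 eigenvalues are distinct, so Q is diagonalizable.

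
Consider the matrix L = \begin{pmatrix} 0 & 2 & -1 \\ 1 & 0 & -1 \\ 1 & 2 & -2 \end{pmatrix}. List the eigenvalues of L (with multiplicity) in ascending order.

Characteristic polynomial: p(μ) = μ^3 + 2μ^2 + μ = μ(μ + 1)^2.
Roots (with multiplicity): -1, -1, 0.

-1, -1, 0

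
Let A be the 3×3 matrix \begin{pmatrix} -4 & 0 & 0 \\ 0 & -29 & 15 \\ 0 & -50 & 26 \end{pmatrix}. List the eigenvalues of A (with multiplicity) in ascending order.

-4, -4, 1

Characteristic polynomial: p(μ) = μ^3 + 7μ^2 + 8μ - 16 = (μ - 1)(μ + 4)^2.
Roots (with multiplicity): -4, -4, 1.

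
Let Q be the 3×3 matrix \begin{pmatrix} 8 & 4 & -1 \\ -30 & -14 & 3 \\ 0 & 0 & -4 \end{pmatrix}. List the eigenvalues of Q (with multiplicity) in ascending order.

Characteristic polynomial: p(r) = r^3 + 10r^2 + 32r + 32 = (r + 2)(r + 4)^2.
Roots (with multiplicity): -4, -4, -2.

-4, -4, -2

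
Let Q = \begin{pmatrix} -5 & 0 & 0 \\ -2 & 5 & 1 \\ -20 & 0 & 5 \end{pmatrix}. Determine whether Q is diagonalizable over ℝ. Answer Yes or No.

No

Characteristic polynomial: p(μ) = μ^3 - 5μ^2 - 25μ + 125 = (μ - 5)^2(μ + 5).
μ = 5 has algebraic multiplicity 2; rank(Q − 5I) = 2, so geometric multiplicity = 1.
Geometric multiplicity < algebraic multiplicity, so Q is not diagonalizable.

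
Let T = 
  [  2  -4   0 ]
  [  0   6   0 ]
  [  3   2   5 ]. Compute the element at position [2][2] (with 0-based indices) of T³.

125

Characteristic polynomial: r^3 - 13r^2 + 52r - 60 = (r - 6)(r - 5)(r - 2), so the eigenvalues are 2, 5, 6.
r=2: eigenvector (1, 0, -1).
r=5: eigenvector (0, 0, 1).
r=6: eigenvector (-1, 1, -1).
P = [[1, 0, -1], [0, 0, 1], [-1, 1, -1]], D = diag(2, 5, 6), P⁻¹ = [[1, 1, 0], [1, 2, 1], [0, 1, 0]].
T³ = P·diag(8, 125, 216)·P⁻¹ = [[8, -208, 0], [0, 216, 0], [117, 26, 125]].
The requested entry is 125.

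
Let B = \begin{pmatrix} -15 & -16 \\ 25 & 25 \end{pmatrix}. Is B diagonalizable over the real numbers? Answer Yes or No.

Characteristic polynomial: p(λ) = λ^2 - 10λ + 25 = (λ - 5)^2.
λ = 5 has algebraic multiplicity 2; rank(B − 5I) = 1, so geometric multiplicity = 1.
Geometric multiplicity < algebraic multiplicity, so B is not diagonalizable.

No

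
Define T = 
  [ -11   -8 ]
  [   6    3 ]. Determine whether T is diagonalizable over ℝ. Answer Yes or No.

Yes

Characteristic polynomial: p(s) = s^2 + 8s + 15 = (s + 3)(s + 5).
All 2 eigenvalues are distinct, so T is diagonalizable.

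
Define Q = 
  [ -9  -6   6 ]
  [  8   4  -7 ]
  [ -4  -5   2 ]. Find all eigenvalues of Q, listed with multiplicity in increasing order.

Characteristic polynomial: p(r) = r^3 + 3r^2 - 9r - 27 = (r - 3)(r + 3)^2.
Roots (with multiplicity): -3, -3, 3.

-3, -3, 3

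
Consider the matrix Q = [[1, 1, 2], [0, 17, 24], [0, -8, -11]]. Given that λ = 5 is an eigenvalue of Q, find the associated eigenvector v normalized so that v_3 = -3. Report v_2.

6

Q − 5I = [[-4, 1, 2], [0, 12, 24], [0, -8, -16]].
Solving (Q − 5I)v = 0 gives the eigenspace spanned by (0, 6, -3).
With v_3 = -3, v = (0, 6, -3), so v_2 = 6.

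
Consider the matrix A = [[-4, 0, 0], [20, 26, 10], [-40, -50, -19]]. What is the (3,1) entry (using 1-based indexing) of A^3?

-1120

Characteristic polynomial: λ^3 - 3λ^2 - 22λ + 24 = (λ - 6)(λ - 1)(λ + 4), so the eigenvalues are -4, 1, 6.
λ=1: eigenvector (0, -2, 5).
λ=6: eigenvector (0, 1, -2).
λ=-4: eigenvector (1, -2, 4).
P = [[0, 0, 1], [-2, 1, -2], [5, -2, 4]], D = diag(1, 6, -4), P⁻¹ = [[0, 2, 1], [2, 5, 2], [1, 0, 0]].
A³ = P·diag(1, 216, -64)·P⁻¹ = [[-64, 0, 0], [560, 1076, 430], [-1120, -2150, -859]].
The requested entry is -1120.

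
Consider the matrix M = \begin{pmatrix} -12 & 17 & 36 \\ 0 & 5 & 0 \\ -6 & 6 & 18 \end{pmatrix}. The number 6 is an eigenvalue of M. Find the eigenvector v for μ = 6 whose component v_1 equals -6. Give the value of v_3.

M − 6I = [[-18, 17, 36], [0, -1, 0], [-6, 6, 12]].
Solving (M − 6I)v = 0 gives the eigenspace spanned by (-6, 0, -3).
With v_1 = -6, v = (-6, 0, -3), so v_3 = -3.

-3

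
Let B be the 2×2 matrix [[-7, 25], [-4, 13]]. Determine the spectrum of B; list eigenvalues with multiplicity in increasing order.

Characteristic polynomial: p(μ) = μ^2 - 6μ + 9 = (μ - 3)^2.
Roots (with multiplicity): 3, 3.

3, 3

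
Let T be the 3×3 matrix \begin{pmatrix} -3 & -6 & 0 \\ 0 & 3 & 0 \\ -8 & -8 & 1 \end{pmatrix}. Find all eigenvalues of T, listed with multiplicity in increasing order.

Characteristic polynomial: p(r) = r^3 - r^2 - 9r + 9 = (r - 3)(r - 1)(r + 3).
Roots (with multiplicity): -3, 1, 3.

-3, 1, 3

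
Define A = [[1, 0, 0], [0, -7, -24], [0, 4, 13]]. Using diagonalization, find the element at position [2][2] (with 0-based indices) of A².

Characteristic polynomial: r^3 - 7r^2 + 11r - 5 = (r - 5)(r - 1)^2, so the eigenvalues are 1, 1, 5.
r=1: eigenvector (1, 0, 0).
r=1: eigenvector (-1, 3, -1).
r=5: eigenvector (0, -2, 1).
P = [[1, -1, 0], [0, 3, -2], [0, -1, 1]], D = diag(1, 1, 5), P⁻¹ = [[1, 1, 2], [0, 1, 2], [0, 1, 3]].
A² = P·diag(1, 1, 25)·P⁻¹ = [[1, 0, 0], [0, -47, -144], [0, 24, 73]].
The requested entry is 73.

73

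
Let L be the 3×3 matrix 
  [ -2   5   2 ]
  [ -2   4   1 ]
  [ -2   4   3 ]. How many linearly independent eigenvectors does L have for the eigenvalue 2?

L − 2I = [[-4, 5, 2], [-2, 2, 1], [-2, 4, 1]].
This matrix has rank 2, so its null space has dimension 3 − 2 = 1.

1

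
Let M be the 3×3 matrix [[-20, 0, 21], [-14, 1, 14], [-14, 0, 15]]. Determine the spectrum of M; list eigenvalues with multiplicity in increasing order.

-6, 1, 1

Characteristic polynomial: p(t) = t^3 + 4t^2 - 11t + 6 = (t - 1)^2(t + 6).
Roots (with multiplicity): -6, 1, 1.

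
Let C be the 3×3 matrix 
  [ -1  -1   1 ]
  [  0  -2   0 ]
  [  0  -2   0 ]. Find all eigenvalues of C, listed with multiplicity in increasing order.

Characteristic polynomial: p(s) = s^3 + 3s^2 + 2s = s(s + 1)(s + 2).
Roots (with multiplicity): -2, -1, 0.

-2, -1, 0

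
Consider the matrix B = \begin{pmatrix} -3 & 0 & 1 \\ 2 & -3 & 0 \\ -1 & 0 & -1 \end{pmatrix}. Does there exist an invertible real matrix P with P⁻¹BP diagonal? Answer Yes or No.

No

Characteristic polynomial: p(t) = t^3 + 7t^2 + 16t + 12 = (t + 2)^2(t + 3).
t = -2 has algebraic multiplicity 2; rank(B + 2I) = 2, so geometric multiplicity = 1.
Geometric multiplicity < algebraic multiplicity, so B is not diagonalizable.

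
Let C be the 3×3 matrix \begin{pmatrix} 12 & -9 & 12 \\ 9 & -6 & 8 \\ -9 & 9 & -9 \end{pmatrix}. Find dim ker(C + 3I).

C + 3I = [[15, -9, 12], [9, -3, 8], [-9, 9, -6]].
This matrix has rank 2, so its null space has dimension 3 − 2 = 1.

1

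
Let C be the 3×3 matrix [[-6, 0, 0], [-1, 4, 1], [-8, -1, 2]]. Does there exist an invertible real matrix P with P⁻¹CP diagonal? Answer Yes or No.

Characteristic polynomial: p(t) = t^3 - 27t + 54 = (t - 3)^2(t + 6).
t = 3 has algebraic multiplicity 2; rank(C − 3I) = 2, so geometric multiplicity = 1.
Geometric multiplicity < algebraic multiplicity, so C is not diagonalizable.

No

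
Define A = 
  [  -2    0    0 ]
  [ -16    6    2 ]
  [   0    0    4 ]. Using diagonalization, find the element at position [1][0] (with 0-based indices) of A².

-64

Characteristic polynomial: r^3 - 8r^2 + 4r + 48 = (r - 6)(r - 4)(r + 2), so the eigenvalues are -2, 4, 6.
r=6: eigenvector (0, 1, 0).
r=-2: eigenvector (1, 2, 0).
r=4: eigenvector (0, -1, 1).
P = [[0, 1, 0], [1, 2, -1], [0, 0, 1]], D = diag(6, -2, 4), P⁻¹ = [[-2, 1, 1], [1, 0, 0], [0, 0, 1]].
A² = P·diag(36, 4, 16)·P⁻¹ = [[4, 0, 0], [-64, 36, 20], [0, 0, 16]].
The requested entry is -64.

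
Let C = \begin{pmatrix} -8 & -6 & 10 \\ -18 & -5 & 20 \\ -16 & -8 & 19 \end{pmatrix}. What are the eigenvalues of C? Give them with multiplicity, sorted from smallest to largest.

-1, 3, 4

Characteristic polynomial: p(λ) = λ^3 - 6λ^2 + 5λ + 12 = (λ - 4)(λ - 3)(λ + 1).
Roots (with multiplicity): -1, 3, 4.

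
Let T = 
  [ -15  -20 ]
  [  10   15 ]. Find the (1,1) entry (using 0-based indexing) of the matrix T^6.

15625

Characteristic polynomial: r^2 - 25 = (r - 5)(r + 5), so the eigenvalues are -5, 5.
r=-5: eigenvector (2, -1).
r=5: eigenvector (-1, 1).
P = [[2, -1], [-1, 1]], D = diag(-5, 5), P⁻¹ = [[1, 1], [1, 2]].
T⁶ = P·diag(15625, 15625)·P⁻¹ = [[15625, 0], [0, 15625]].
The requested entry is 15625.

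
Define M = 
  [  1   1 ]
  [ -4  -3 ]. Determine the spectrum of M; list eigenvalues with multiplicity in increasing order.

Characteristic polynomial: p(r) = r^2 + 2r + 1 = (r + 1)^2.
Roots (with multiplicity): -1, -1.

-1, -1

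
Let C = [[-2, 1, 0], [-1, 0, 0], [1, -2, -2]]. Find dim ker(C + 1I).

C + 1I = [[-1, 1, 0], [-1, 1, 0], [1, -2, -1]].
This matrix has rank 2, so its null space has dimension 3 − 2 = 1.

1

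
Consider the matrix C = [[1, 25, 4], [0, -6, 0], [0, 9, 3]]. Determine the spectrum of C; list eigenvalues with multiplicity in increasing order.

-6, 1, 3

Characteristic polynomial: p(μ) = μ^3 + 2μ^2 - 21μ + 18 = (μ - 3)(μ - 1)(μ + 6).
Roots (with multiplicity): -6, 1, 3.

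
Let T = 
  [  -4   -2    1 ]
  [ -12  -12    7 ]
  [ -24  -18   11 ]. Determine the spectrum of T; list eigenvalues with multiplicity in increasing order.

-4, -3, 2

Characteristic polynomial: p(λ) = λ^3 + 5λ^2 - 2λ - 24 = (λ - 2)(λ + 3)(λ + 4).
Roots (with multiplicity): -4, -3, 2.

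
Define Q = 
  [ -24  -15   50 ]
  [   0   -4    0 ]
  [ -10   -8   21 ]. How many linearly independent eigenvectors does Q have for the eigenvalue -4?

Q + 4I = [[-20, -15, 50], [0, 0, 0], [-10, -8, 25]].
This matrix has rank 2, so its null space has dimension 3 − 2 = 1.

1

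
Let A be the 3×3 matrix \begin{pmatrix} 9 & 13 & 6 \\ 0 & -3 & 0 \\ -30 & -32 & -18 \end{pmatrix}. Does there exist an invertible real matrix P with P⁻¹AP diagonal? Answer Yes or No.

Characteristic polynomial: p(s) = s^3 + 12s^2 + 45s + 54 = (s + 3)^2(s + 6).
s = -3 has algebraic multiplicity 2; rank(A + 3I) = 2, so geometric multiplicity = 1.
Geometric multiplicity < algebraic multiplicity, so A is not diagonalizable.

No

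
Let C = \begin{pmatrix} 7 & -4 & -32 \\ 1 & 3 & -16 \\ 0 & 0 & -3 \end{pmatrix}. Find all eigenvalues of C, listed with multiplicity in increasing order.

Characteristic polynomial: p(s) = s^3 - 7s^2 - 5s + 75 = (s - 5)^2(s + 3).
Roots (with multiplicity): -3, 5, 5.

-3, 5, 5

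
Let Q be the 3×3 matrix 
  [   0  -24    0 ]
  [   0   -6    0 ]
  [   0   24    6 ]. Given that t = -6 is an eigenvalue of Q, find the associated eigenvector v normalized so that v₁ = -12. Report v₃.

6

Q + 6I = [[6, -24, 0], [0, 0, 0], [0, 24, 12]].
Solving (Q + 6I)v = 0 gives the eigenspace spanned by (-12, -3, 6).
With v₁ = -12, v = (-12, -3, 6), so v₃ = 6.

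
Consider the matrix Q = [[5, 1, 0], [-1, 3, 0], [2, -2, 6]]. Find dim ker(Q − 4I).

1

Q − 4I = [[1, 1, 0], [-1, -1, 0], [2, -2, 2]].
This matrix has rank 2, so its null space has dimension 3 − 2 = 1.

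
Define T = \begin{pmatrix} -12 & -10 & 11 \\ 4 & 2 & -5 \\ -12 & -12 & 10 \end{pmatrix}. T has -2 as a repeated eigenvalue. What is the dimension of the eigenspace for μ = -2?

T + 2I = [[-10, -10, 11], [4, 4, -5], [-12, -12, 12]].
This matrix has rank 2, so its null space has dimension 3 − 2 = 1.

1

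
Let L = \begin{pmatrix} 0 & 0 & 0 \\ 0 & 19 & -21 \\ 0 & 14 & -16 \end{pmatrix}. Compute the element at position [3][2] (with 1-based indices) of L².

42

Characteristic polynomial: r^3 - 3r^2 - 10r = r(r - 5)(r + 2), so the eigenvalues are -2, 0, 5.
r=0: eigenvector (1, 0, 0).
r=5: eigenvector (0, 3, 2).
r=-2: eigenvector (0, 1, 1).
P = [[1, 0, 0], [0, 3, 1], [0, 2, 1]], D = diag(0, 5, -2), P⁻¹ = [[1, 0, 0], [0, 1, -1], [0, -2, 3]].
L² = P·diag(0, 25, 4)·P⁻¹ = [[0, 0, 0], [0, 67, -63], [0, 42, -38]].
The requested entry is 42.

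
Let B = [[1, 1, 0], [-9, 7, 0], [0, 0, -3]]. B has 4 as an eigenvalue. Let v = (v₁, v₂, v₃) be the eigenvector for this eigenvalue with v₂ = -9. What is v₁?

B − 4I = [[-3, 1, 0], [-9, 3, 0], [0, 0, -7]].
Solving (B − 4I)v = 0 gives the eigenspace spanned by (-3, -9, 0).
With v₂ = -9, v = (-3, -9, 0), so v₁ = -3.

-3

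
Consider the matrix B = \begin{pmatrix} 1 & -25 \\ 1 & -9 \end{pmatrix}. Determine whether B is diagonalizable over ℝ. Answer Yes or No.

Characteristic polynomial: p(t) = t^2 + 8t + 16 = (t + 4)^2.
t = -4 has algebraic multiplicity 2; rank(B + 4I) = 1, so geometric multiplicity = 1.
Geometric multiplicity < algebraic multiplicity, so B is not diagonalizable.

No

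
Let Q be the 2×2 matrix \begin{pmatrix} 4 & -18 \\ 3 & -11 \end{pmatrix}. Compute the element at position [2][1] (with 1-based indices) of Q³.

117

Characteristic polynomial: s^2 + 7s + 10 = (s + 2)(s + 5), so the eigenvalues are -5, -2.
s=-5: eigenvector (-2, -1).
s=-2: eigenvector (3, 1).
P = [[-2, 3], [-1, 1]], D = diag(-5, -2), P⁻¹ = [[1, -3], [1, -2]].
Q³ = P·diag(-125, -8)·P⁻¹ = [[226, -702], [117, -359]].
The requested entry is 117.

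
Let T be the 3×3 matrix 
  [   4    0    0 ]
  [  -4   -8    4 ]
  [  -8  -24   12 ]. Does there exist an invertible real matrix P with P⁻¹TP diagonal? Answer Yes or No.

Yes

Characteristic polynomial: p(λ) = λ^3 - 8λ^2 + 16λ = λ(λ - 4)^2.
λ = 4 has algebraic multiplicity 2; rank(T − 4I) = 1, so geometric multiplicity = 2.
Every eigenvalue has geometric = algebraic multiplicity, so T is diagonalizable.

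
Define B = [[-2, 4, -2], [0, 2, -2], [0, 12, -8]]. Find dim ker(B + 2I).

B + 2I = [[0, 4, -2], [0, 4, -2], [0, 12, -6]].
This matrix has rank 1, so its null space has dimension 3 − 1 = 2.

2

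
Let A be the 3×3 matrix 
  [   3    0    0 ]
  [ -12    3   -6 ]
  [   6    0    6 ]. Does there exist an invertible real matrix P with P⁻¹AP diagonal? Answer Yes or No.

Yes

Characteristic polynomial: p(s) = s^3 - 12s^2 + 45s - 54 = (s - 6)(s - 3)^2.
s = 3 has algebraic multiplicity 2; rank(A − 3I) = 1, so geometric multiplicity = 2.
Every eigenvalue has geometric = algebraic multiplicity, so A is diagonalizable.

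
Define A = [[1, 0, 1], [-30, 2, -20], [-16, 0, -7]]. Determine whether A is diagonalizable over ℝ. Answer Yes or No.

Characteristic polynomial: p(t) = t^3 + 4t^2 - 3t - 18 = (t - 2)(t + 3)^2.
t = -3 has algebraic multiplicity 2; rank(A + 3I) = 2, so geometric multiplicity = 1.
Geometric multiplicity < algebraic multiplicity, so A is not diagonalizable.

No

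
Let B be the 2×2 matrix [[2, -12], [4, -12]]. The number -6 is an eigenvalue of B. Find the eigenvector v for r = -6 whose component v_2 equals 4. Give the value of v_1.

6

B + 6I = [[8, -12], [4, -6]].
Solving (B + 6I)v = 0 gives the eigenspace spanned by (6, 4).
With v_2 = 4, v = (6, 4), so v_1 = 6.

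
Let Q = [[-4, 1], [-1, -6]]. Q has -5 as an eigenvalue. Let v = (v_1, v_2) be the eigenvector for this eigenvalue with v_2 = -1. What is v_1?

Q + 5I = [[1, 1], [-1, -1]].
Solving (Q + 5I)v = 0 gives the eigenspace spanned by (1, -1).
With v_2 = -1, v = (1, -1), so v_1 = 1.

1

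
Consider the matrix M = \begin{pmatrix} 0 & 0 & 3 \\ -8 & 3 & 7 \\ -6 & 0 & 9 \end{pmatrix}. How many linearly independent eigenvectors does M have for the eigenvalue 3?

M − 3I = [[-3, 0, 3], [-8, 0, 7], [-6, 0, 6]].
This matrix has rank 2, so its null space has dimension 3 − 2 = 1.

1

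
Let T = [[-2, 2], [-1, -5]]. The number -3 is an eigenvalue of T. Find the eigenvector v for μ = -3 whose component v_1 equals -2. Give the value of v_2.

T + 3I = [[1, 2], [-1, -2]].
Solving (T + 3I)v = 0 gives the eigenspace spanned by (-2, 1).
With v_1 = -2, v = (-2, 1), so v_2 = 1.

1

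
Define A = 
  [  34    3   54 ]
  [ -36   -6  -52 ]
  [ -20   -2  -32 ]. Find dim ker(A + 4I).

A + 4I = [[38, 3, 54], [-36, -2, -52], [-20, -2, -28]].
This matrix has rank 2, so its null space has dimension 3 − 2 = 1.

1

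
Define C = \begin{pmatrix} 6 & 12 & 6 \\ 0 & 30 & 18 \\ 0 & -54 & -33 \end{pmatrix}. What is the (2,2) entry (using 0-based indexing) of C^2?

117

Characteristic polynomial: μ^3 - 3μ^2 - 36μ + 108 = (μ - 6)(μ - 3)(μ + 6), so the eigenvalues are -6, 3, 6.
μ=-6: eigenvector (0, 1, -2).
μ=6: eigenvector (1, 0, 0).
μ=3: eigenvector (-2, 2, -3).
P = [[0, 1, -2], [1, 0, 2], [-2, 0, -3]], D = diag(-6, 6, 3), P⁻¹ = [[0, -3, -2], [1, 4, 2], [0, 2, 1]].
C² = P·diag(36, 36, 9)·P⁻¹ = [[36, 108, 54], [0, -72, -54], [0, 162, 117]].
The requested entry is 117.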